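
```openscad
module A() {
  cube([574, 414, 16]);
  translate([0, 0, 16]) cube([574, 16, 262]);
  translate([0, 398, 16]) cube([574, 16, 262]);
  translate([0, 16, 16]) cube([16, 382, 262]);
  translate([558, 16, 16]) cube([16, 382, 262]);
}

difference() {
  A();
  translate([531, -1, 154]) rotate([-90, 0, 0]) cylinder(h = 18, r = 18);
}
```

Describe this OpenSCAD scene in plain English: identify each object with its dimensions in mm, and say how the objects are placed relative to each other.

A is an open-topped rectangular box: outside dimensions 574×414×278 mm, with a uniform wall and base thickness of 16 mm. The base is a full 574×414 slab on the floor; four walls sit on top of the base. The front and back walls (the −y and +y sides) span the full width; the two side walls fit between them.

The open box has a circular hole of radius 18 mm through its front wall, centred at (x = 531, z = 154).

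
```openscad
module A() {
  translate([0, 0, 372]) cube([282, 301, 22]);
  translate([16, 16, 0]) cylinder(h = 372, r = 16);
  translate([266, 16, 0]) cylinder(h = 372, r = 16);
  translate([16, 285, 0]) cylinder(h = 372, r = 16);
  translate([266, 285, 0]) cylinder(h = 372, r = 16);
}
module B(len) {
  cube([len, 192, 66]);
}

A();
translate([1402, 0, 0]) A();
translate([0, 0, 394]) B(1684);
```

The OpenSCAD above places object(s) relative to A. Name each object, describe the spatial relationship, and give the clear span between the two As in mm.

A is a stool. B is a beam. A beam spans the tops of two stools. The clear span between the two stools is 1120 mm.

Second stool starts at x = 1402; first ends at x = 282; clear span = 1402 − 282 = 1120 mm.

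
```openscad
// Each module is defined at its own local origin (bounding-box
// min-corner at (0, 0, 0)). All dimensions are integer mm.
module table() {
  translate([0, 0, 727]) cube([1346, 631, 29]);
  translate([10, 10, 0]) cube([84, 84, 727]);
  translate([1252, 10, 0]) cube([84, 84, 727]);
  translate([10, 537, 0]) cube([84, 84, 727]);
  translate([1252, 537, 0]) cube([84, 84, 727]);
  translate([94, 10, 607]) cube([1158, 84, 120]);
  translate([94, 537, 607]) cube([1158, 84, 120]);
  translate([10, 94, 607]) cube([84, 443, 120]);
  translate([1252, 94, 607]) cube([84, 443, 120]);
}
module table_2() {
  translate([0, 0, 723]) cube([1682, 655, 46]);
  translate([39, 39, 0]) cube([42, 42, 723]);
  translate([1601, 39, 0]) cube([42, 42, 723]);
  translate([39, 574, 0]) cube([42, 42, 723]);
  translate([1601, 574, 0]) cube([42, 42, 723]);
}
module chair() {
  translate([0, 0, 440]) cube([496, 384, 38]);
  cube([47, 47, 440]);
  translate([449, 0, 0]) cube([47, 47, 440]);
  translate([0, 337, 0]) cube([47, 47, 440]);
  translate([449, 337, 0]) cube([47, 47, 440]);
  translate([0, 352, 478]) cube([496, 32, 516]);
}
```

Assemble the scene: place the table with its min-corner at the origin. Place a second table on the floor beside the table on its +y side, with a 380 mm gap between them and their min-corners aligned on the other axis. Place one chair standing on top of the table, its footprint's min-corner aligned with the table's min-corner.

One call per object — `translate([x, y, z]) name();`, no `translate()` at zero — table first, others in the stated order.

table();
translate([0, 1011, 0]) table_2();
translate([0, 0, 756]) chair();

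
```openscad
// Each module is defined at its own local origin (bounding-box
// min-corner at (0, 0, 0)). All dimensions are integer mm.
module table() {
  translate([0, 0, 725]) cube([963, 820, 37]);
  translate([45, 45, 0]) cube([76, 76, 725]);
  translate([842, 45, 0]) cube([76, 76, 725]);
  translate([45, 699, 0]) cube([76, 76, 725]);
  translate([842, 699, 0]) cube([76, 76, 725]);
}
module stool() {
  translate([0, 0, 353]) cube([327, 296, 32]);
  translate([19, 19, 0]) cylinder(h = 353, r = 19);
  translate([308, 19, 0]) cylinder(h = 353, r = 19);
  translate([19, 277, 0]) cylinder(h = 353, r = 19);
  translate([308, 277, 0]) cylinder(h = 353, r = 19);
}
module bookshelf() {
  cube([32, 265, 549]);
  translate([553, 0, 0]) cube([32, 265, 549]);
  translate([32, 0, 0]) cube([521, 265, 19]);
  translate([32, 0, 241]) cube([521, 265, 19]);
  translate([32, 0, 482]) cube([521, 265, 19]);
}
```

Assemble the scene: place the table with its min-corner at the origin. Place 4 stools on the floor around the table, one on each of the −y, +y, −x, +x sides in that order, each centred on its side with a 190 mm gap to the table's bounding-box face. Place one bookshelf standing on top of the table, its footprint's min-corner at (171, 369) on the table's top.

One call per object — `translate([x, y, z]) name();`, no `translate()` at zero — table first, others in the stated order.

table();
translate([318, -486, 0]) stool();
translate([318, 1010, 0]) stool();
translate([-517, 262, 0]) stool();
translate([1153, 262, 0]) stool();
translate([171, 369, 762]) bookshelf();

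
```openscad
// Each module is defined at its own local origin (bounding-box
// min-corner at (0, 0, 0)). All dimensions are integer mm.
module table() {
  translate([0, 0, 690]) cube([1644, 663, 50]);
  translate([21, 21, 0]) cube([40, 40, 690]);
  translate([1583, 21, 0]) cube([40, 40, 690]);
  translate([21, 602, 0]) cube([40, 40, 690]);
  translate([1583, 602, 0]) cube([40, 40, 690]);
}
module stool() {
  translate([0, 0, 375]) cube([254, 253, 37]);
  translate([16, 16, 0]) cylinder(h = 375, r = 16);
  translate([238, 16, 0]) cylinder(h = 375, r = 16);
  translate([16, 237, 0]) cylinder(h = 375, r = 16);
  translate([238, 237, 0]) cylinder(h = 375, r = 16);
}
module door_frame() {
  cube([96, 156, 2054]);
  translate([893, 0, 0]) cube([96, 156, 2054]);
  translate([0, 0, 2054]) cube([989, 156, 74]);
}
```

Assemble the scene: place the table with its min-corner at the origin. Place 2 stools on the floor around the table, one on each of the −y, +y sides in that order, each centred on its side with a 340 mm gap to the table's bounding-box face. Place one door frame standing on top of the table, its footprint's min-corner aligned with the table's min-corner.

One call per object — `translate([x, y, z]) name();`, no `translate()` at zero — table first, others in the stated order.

table();
translate([695, -593, 0]) stool();
translate([695, 1003, 0]) stool();
translate([0, 0, 740]) door_frame();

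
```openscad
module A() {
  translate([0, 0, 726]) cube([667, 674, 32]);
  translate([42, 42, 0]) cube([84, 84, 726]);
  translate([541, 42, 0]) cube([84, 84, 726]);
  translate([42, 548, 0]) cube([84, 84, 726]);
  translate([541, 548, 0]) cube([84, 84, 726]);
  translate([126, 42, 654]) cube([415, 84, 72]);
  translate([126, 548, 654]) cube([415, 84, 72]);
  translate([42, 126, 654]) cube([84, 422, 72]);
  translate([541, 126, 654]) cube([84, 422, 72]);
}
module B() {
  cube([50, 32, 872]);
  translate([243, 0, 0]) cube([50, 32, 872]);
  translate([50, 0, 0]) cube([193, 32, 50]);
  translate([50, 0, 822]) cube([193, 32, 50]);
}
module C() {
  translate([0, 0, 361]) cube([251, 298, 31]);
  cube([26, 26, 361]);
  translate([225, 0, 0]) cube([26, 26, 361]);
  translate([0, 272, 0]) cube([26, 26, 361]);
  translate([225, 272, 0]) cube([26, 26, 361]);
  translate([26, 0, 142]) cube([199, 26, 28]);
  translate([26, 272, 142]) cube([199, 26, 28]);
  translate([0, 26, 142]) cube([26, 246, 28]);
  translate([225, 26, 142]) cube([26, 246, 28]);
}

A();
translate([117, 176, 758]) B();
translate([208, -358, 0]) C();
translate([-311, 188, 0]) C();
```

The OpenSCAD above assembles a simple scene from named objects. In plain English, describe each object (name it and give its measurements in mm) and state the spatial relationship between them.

A is a table: top 667 mm (x) × 674 mm (y), 32 mm thick, upper face at z = 758 mm, on four 84×84 mm square legs, each inset 42 mm from the nearest pair of top edges, running from z = 0 to the bottom of the top. Four apron rails, 84 mm thick and 72 mm tall, run between adjacent legs with their top edges flush with the underside of the top and their outer faces flush with the legs' outer faces.

B is a picture frame with a 193×772 mm rectangular opening (x by z) and a uniform 50 mm border on every side. Frame depth is 32 mm along y. It is built from two vertical stiles running the full outside height and two horizontal rails spanning the gap between the stiles.

C is a four-legged stool. The seat is a 251×298×31 mm slab whose top surface is at z = 392 mm; four square legs, each 26×26 mm in cross-section, run from the floor (z = 0) to the underside of the seat, each flush with a corner of the seat. Four stretchers, 26 mm wide and 28 mm tall, connect adjacent legs with their undersides at z = 142 mm, each running between the inner faces of the legs it joins and aligned with the legs' outer faces on the other axis.

The picture frame is on top of the table. Two stools sit around the table at the −y, −x sides.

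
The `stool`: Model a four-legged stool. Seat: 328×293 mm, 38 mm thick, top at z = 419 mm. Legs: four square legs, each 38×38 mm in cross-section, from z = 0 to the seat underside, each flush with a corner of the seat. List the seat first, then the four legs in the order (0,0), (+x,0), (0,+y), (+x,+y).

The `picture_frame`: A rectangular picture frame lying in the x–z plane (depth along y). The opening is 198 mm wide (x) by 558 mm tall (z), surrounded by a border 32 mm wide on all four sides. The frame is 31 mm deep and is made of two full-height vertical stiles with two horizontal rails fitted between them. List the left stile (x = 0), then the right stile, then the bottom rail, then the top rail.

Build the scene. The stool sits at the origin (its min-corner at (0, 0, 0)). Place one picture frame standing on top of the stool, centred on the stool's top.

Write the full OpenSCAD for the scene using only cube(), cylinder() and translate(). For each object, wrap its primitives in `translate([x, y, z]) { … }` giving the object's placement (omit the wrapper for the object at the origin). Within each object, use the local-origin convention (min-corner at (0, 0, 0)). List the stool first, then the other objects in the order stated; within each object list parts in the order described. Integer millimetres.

translate([0, 0, 381]) cube([328, 293, 38]);
cube([38, 38, 381]);
translate([290, 0, 0]) cube([38, 38, 381]);
translate([0, 255, 0]) cube([38, 38, 381]);
translate([290, 255, 0]) cube([38, 38, 381]);
translate([33, 131, 419]) {
  cube([32, 31, 622]);
  translate([230, 0, 0]) cube([32, 31, 622]);
  translate([32, 0, 0]) cube([198, 31, 32]);
  translate([32, 0, 590]) cube([198, 31, 32]);
}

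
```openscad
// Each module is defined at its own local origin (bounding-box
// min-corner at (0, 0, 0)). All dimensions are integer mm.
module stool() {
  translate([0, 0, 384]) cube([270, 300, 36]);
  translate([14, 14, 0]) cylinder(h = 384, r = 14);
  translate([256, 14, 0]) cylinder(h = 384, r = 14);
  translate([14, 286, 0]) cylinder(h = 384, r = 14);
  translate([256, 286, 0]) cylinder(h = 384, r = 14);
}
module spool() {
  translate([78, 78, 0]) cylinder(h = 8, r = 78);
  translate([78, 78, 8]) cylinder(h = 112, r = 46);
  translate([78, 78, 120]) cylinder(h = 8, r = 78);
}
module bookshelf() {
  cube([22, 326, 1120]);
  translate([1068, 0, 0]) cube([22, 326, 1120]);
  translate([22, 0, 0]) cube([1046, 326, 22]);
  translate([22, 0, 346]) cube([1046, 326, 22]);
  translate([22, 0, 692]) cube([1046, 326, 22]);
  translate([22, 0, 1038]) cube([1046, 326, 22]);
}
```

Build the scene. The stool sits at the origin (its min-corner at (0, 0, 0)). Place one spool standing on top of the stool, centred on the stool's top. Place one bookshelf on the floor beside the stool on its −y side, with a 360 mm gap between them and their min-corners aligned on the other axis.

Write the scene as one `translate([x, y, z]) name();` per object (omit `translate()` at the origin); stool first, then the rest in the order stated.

stool();
translate([57, 72, 420]) spool();
translate([0, -686, 0]) bookshelf();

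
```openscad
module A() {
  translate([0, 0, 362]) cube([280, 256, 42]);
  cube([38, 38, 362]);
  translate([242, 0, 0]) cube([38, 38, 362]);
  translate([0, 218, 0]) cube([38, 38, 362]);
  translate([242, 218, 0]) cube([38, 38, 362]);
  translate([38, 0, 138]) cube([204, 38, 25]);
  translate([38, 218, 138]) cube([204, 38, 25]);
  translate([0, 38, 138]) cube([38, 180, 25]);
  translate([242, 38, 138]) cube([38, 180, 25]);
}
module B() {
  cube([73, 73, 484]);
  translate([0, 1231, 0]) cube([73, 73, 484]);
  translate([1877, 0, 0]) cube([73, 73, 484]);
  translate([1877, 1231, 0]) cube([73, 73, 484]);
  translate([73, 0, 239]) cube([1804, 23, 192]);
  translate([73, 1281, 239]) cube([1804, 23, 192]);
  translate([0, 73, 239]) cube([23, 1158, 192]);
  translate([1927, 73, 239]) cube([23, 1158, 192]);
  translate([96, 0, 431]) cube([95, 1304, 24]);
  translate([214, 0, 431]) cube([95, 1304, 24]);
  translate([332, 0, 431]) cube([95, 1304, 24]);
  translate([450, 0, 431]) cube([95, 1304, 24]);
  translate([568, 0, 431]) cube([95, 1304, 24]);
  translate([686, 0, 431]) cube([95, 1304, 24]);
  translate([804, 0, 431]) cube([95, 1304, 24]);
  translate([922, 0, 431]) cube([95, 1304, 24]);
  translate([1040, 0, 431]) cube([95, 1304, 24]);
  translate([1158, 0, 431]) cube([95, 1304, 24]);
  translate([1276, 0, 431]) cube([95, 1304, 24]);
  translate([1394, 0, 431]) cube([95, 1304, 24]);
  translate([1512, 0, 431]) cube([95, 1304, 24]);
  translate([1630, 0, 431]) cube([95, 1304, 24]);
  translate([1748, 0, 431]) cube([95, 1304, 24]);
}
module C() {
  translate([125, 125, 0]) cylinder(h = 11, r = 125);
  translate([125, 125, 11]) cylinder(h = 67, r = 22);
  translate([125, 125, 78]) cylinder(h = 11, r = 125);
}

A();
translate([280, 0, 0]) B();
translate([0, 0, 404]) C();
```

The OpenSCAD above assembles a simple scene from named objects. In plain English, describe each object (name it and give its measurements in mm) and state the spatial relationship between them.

A is a four-legged stool. The seat is a 280×256×42 mm slab whose top surface is at z = 404 mm; four square legs, each 38×38 mm in cross-section, run from the floor (z = 0) to the underside of the seat, each flush with a corner of the seat. Four stretchers, 38 mm wide and 25 mm tall, connect adjacent legs with their undersides at z = 138 mm, each running between the inner faces of the legs it joins and aligned with the legs' outer faces on the other axis.

B is a bed frame 1950 mm long (x) by 1304 mm wide (y). Four 73×73 mm corner posts, 484 mm tall, at the corners of the footprint. Four rails of 23 mm thickness and 192 mm height run between adjacent posts with their undersides at z = 239 mm, their outer faces flush with the outside of the frame (the two x-running rails run between the posts' inner faces; the two y-running rails run between the posts' inner faces). 15 slats, each 95 mm wide (x) and 24 mm thick, lie across the top of the two x-running rails, running the full 1304 mm width of the frame in y; the slats are evenly spaced along x between the inner faces of the end posts with equal gaps (rounded down to the nearest mm) at the −x end and between each pair — any rounding remainder accumulates at the +x end.

C is a spool: two coaxial disc flanges of radius 125 mm and thickness 11 mm, joined by a core cylinder of radius 22 mm and height 67 mm. The lower flange rests on z = 0 and the three cylinders share a vertical axis.

The bed frame is against the stool's +x side, with their −y faces flush. The spool is on top of the stool.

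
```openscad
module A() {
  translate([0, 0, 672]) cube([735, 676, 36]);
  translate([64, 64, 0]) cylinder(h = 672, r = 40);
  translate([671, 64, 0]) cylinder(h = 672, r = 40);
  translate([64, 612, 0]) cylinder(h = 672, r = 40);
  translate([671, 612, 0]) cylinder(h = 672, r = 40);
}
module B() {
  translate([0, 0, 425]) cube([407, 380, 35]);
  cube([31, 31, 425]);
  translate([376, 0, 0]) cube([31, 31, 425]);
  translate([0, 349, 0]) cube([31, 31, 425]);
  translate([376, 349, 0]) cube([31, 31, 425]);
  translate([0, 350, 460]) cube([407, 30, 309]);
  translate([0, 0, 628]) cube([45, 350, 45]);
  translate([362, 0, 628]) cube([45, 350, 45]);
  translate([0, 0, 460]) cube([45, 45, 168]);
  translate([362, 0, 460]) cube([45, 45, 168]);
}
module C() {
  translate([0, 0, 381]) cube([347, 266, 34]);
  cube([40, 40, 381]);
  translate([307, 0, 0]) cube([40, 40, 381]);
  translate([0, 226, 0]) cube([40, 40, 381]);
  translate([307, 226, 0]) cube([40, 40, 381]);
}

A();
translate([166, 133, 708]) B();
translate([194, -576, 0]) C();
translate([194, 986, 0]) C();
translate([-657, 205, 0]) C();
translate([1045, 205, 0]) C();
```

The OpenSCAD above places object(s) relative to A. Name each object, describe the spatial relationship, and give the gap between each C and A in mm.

Each stool's nearest face is 310 mm from the table's bounding box.

A is a table. B is a chair. C is a stool. The chair is on top of the table. Four stools sit around the table at the −y, +y, −x, +x sides. The gap between each stool and the table is 310 mm.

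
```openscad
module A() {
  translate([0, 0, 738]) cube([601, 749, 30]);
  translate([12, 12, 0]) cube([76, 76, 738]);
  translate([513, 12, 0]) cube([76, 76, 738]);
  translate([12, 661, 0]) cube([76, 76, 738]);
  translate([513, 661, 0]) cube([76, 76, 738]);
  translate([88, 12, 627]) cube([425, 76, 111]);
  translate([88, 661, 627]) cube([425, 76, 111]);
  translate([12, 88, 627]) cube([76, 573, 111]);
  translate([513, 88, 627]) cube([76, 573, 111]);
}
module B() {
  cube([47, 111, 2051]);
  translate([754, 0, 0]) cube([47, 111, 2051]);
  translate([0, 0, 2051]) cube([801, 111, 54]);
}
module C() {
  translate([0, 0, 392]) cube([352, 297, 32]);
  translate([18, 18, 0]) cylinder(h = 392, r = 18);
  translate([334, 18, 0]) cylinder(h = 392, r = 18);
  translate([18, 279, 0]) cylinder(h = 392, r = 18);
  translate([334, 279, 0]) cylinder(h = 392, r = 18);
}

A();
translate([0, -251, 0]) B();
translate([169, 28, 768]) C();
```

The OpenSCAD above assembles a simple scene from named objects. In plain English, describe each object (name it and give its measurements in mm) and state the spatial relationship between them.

A is a table with a 601×749 mm rectangular top, 30 mm thick, top surface at z = 768 mm, supported by four 76×76 mm square legs, each inset 12 mm from the nearest pair of top edges, running from the floor. Four apron rails, 76 mm thick and 111 mm tall, run between adjacent legs with their top edges flush with the underside of the top and their outer faces flush with the legs' outer faces.

B is a door frame. The clear opening is 707 mm wide and 2051 mm high. Two 47 mm wide jambs, 111 mm deep, stand either side of the opening from the floor to the top of the opening. A 54 mm thick head sits across the top of both jambs, spanning the full outside width of the frame.

C is a four-legged stool. The seat is 352×297 mm, 32 mm thick, top at z = 424 mm. It stands on four round legs, each 36 mm in diameter, from z = 0 to the seat underside, each leg's axis is inset half a diameter from the nearest pair of seat edges (so the leg's bounding box is flush with the corner).

The door frame is on the floor beside the table on its −y side. The stool is on top of the table.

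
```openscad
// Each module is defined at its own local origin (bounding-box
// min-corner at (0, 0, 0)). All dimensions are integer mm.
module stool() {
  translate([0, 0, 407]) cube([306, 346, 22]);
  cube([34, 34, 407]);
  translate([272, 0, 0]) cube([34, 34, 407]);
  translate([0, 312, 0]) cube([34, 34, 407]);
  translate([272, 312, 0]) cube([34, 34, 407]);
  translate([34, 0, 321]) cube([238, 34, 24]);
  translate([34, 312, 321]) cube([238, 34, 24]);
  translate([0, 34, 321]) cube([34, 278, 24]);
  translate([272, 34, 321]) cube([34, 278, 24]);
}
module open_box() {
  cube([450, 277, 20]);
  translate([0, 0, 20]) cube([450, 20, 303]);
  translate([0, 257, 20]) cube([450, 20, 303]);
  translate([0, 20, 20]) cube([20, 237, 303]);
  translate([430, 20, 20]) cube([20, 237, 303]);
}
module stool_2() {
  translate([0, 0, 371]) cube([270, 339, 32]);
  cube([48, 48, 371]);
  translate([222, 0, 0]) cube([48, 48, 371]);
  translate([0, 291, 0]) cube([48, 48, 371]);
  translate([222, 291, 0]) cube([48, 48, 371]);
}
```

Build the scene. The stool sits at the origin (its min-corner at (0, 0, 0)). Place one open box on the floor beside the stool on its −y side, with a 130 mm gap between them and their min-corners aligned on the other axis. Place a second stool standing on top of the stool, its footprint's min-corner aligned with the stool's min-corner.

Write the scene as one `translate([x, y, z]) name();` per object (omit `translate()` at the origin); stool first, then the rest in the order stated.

stool();
translate([0, -407, 0]) open_box();
translate([0, 0, 429]) stool_2();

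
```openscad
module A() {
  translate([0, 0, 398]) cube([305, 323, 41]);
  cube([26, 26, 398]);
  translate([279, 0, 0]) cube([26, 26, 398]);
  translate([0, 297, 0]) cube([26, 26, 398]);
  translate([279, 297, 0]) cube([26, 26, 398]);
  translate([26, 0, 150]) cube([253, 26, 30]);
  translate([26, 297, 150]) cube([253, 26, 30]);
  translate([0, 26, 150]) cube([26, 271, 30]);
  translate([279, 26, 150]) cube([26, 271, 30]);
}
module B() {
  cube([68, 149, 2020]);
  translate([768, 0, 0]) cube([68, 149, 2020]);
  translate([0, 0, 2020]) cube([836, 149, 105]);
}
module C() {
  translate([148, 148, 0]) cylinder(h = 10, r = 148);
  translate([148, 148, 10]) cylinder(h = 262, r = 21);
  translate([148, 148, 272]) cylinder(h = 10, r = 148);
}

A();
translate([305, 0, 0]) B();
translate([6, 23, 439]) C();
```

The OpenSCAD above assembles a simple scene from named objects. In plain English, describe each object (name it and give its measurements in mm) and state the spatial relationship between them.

A is a four-legged stool. The seat is 305×323 mm, 41 mm thick, top at z = 439 mm. It stands on four square legs, each 26×26 mm in cross-section, from z = 0 to the seat underside, each flush with a corner of the seat. Four stretchers, 26 mm wide and 30 mm tall, connect adjacent legs with their undersides at z = 150 mm, each running between the inner faces of the legs it joins and aligned with the legs' outer faces on the other axis.

B is a door frame. The clear opening is 700 mm wide and 2020 mm high. Two 68 mm wide jambs, 149 mm deep, stand either side of the opening from the floor to the top of the opening. A 105 mm thick head sits across the top of both jambs, spanning the full outside width of the frame.

C is a spool: two coaxial disc flanges of radius 148 mm and thickness 10 mm, joined by a core cylinder of radius 21 mm and height 262 mm. The lower flange rests on z = 0 and the three cylinders share a vertical axis.

The door frame is against the stool's +x side, with their −y faces flush. The spool is on top of the stool.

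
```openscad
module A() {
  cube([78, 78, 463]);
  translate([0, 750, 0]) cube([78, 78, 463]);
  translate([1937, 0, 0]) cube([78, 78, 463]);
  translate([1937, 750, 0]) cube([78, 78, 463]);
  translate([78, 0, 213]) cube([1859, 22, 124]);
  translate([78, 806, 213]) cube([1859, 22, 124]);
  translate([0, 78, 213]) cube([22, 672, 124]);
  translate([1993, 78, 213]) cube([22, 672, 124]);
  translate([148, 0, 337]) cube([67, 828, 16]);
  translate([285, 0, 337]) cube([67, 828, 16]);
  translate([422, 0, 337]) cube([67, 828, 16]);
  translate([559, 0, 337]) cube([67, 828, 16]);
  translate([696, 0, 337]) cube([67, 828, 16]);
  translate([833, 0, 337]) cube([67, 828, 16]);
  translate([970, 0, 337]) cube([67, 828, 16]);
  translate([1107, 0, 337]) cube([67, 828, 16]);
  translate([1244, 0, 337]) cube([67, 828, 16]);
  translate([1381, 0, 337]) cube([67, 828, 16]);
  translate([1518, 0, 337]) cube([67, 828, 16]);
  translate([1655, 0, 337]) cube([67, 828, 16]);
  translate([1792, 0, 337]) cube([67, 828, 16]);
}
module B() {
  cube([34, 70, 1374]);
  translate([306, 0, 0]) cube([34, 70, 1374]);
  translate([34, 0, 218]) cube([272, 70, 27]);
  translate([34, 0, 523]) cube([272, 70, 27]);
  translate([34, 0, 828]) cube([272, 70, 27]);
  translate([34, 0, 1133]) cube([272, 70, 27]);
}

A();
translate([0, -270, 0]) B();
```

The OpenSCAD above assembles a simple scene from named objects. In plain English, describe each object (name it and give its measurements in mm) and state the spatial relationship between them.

A is a bed frame 2015 mm long (x) by 828 mm wide (y). Four 78×78 mm corner posts, 463 mm tall, at the corners of the footprint. Four rails of 22 mm thickness and 124 mm height run between adjacent posts with their undersides at z = 213 mm, their outer faces flush with the outside of the frame (the two x-running rails run between the posts' inner faces; the two y-running rails run between the posts' inner faces). 13 slats, each 67 mm wide (x) and 16 mm thick, lie across the top of the two x-running rails, running the full 828 mm width of the frame in y; the slats are evenly spaced along x between the inner faces of the end posts with equal gaps (rounded down to the nearest mm) at the −x end and between each pair — any rounding remainder accumulates at the +x end.

B is a straight ladder. Two 34×70 mm vertical rails, 1374 mm tall, stand 340 mm apart (outside-to-outside) with their front faces coplanar on the −y side. 4 rungs, each 70 mm deep and 27 mm tall, span between the inner faces of the rails, front faces flush with the rails. The lowest rung's underside is at z = 218 mm and rungs are spaced 305 mm apart (underside to underside).

The ladder is on the floor beside the bed frame on its −y side.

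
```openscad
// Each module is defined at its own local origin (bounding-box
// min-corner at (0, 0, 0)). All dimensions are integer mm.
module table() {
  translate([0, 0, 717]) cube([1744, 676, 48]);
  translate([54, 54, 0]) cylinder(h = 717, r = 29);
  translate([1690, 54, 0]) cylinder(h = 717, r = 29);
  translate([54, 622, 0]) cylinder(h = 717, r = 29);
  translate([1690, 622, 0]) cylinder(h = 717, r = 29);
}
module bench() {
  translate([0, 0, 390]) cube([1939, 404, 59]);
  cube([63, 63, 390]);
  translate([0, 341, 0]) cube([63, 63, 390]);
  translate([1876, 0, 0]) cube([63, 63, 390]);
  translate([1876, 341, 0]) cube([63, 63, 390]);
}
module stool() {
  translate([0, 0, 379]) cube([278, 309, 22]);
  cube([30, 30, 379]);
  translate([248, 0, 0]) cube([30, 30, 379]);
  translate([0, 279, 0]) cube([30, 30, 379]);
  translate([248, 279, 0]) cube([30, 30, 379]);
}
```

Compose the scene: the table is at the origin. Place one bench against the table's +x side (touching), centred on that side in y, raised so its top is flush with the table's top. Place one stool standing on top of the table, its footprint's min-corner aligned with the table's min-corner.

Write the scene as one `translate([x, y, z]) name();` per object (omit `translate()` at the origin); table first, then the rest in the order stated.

table();
translate([1744, 136, 316]) bench();
translate([0, 0, 765]) stool();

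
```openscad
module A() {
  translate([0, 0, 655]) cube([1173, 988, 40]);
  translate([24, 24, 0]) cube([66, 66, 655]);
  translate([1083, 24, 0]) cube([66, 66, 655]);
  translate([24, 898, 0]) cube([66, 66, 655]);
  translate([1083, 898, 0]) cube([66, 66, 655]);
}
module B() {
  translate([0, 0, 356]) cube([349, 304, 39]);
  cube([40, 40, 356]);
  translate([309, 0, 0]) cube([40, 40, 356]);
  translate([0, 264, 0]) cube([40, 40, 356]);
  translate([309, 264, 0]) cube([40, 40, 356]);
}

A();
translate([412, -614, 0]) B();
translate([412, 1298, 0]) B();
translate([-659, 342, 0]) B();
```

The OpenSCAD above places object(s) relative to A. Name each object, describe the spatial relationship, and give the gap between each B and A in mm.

Each stool's nearest face is 310 mm from the table's bounding box.

A is a table. B is a stool. Three stools sit around the table at the −y, +y, −x sides. The gap between each stool and the table is 310 mm.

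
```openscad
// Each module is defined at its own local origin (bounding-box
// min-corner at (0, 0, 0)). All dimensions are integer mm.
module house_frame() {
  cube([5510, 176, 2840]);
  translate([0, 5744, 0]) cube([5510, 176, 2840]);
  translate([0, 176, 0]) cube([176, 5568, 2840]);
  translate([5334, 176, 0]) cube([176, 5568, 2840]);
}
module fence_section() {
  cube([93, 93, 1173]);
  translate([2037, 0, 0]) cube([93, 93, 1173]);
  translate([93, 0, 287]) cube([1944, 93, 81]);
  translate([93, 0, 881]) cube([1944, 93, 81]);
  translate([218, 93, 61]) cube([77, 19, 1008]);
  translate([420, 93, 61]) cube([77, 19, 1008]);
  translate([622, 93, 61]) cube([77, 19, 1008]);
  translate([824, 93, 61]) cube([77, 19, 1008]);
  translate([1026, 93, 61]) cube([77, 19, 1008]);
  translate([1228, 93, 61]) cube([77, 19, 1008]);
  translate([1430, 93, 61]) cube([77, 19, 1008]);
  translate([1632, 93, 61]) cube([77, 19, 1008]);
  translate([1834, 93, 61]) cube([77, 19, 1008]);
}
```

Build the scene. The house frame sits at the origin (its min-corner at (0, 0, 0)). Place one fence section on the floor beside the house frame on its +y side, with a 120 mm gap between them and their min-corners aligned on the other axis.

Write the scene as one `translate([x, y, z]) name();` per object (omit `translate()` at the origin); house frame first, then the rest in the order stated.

house_frame();
translate([0, 6040, 0]) fence_section();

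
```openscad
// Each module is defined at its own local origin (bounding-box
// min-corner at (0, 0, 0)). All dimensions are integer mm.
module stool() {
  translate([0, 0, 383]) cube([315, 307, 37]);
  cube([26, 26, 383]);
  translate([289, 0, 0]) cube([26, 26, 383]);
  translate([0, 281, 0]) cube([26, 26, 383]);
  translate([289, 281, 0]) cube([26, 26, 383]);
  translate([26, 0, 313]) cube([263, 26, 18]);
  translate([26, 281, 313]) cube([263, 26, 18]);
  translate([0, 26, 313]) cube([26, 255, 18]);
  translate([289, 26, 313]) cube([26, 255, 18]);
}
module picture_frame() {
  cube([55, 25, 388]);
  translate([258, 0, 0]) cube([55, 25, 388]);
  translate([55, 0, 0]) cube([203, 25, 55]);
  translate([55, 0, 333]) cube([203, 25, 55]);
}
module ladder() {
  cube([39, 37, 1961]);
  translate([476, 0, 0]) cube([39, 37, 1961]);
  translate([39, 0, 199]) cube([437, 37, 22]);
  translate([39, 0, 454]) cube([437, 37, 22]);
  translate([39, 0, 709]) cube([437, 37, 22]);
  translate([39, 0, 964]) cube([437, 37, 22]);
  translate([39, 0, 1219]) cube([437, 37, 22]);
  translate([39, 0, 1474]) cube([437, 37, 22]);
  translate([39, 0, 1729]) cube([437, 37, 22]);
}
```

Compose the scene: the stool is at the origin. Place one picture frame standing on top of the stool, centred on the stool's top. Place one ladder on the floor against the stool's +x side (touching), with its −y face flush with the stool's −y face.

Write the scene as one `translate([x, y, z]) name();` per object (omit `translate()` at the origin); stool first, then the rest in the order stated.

stool();
translate([1, 141, 420]) picture_frame();
translate([315, 0, 0]) ladder();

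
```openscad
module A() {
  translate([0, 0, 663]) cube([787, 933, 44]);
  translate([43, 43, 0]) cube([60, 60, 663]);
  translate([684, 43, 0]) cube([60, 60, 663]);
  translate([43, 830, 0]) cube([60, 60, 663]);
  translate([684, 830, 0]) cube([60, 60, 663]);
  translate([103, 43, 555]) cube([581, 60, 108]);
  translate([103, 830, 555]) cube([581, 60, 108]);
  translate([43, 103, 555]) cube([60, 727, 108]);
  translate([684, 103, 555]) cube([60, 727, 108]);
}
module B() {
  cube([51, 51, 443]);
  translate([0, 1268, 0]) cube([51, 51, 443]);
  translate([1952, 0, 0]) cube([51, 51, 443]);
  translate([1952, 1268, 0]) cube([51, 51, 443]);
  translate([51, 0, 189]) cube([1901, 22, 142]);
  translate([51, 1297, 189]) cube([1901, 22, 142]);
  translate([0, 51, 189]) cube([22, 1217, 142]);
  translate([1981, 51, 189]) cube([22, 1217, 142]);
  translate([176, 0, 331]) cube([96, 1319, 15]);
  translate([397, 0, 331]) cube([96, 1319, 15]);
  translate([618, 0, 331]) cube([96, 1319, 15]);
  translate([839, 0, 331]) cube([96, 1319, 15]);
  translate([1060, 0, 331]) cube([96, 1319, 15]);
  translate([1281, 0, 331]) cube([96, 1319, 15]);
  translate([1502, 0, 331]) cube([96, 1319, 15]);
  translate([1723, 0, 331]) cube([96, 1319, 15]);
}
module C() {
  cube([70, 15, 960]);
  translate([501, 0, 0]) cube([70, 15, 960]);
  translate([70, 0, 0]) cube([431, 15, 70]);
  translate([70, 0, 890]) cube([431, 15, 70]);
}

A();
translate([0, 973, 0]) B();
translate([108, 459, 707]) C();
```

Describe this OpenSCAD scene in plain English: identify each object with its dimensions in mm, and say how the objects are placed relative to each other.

A is a table with a 787×933 mm rectangular top, 44 mm thick, top surface at z = 707 mm, supported by four 60×60 mm square legs, each inset 43 mm from the nearest pair of top edges, running from the floor. Four apron rails, 60 mm thick and 108 mm tall, run between adjacent legs with their top edges flush with the underside of the top and their outer faces flush with the legs' outer faces.

B is a bed frame 2003 mm long (x) by 1319 mm wide (y). Four 51×51 mm corner posts, 443 mm tall, at the corners of the footprint. Four rails of 22 mm thickness and 142 mm height run between adjacent posts with their undersides at z = 189 mm, their outer faces flush with the outside of the frame (the two x-running rails run between the posts' inner faces; the two y-running rails run between the posts' inner faces). 8 slats, each 96 mm wide (x) and 15 mm thick, lie across the top of the two x-running rails, running the full 1319 mm width of the frame in y; the slats are evenly spaced along x between the inner faces of the end posts with equal gaps (rounded down to the nearest mm) at the −x end and between each pair — any rounding remainder accumulates at the +x end.

C is a picture frame with a 431×820 mm rectangular opening (x by z) and a uniform 70 mm border on every side. Frame depth is 15 mm along y. It is built from two vertical stiles running the full outside height and two horizontal rails spanning the gap between the stiles.

The bed frame is on the floor beside the table on its +y side. The picture frame is on top of the table, centred.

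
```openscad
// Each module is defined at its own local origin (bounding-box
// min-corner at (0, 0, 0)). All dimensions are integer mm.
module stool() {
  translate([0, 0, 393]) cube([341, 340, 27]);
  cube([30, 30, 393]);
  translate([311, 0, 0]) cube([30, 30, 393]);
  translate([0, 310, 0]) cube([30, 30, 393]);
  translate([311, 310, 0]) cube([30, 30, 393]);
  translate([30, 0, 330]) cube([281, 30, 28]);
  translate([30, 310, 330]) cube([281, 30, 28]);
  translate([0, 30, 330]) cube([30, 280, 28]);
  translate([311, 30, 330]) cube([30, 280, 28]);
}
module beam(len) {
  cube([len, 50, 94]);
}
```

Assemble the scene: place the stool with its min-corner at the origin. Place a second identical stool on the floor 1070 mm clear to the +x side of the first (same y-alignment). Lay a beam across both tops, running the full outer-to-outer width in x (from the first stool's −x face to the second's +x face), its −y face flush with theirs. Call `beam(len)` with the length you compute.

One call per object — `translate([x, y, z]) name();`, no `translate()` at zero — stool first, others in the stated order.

stool();
translate([1411, 0, 0]) stool();
translate([0, 0, 420]) beam(1752);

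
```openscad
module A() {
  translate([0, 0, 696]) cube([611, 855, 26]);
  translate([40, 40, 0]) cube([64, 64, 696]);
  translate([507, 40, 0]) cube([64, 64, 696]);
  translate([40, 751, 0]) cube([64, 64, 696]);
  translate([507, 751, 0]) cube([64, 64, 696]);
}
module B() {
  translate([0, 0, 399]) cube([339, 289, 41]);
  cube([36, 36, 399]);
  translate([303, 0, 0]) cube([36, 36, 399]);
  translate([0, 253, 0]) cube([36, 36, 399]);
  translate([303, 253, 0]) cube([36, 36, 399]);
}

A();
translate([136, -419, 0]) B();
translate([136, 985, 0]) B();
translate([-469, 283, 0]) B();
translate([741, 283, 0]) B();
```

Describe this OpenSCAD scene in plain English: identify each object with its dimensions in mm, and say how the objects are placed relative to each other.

A is a table: top 611 mm (x) × 855 mm (y), 26 mm thick, upper face at z = 722 mm, on four 64×64 mm square legs, each inset 40 mm from the nearest pair of top edges, running from z = 0 to the bottom of the top.

B is a simple wooden stool: a rectangular seat 339 mm (x) by 289 mm (y), 41 mm thick, top face at z = 440 mm, on four square legs, each 36×36 mm in cross-section. The legs rest on z = 0, each flush with a corner of the seat.

Four stools sit around the table at the −y, +y, −x, +x sides.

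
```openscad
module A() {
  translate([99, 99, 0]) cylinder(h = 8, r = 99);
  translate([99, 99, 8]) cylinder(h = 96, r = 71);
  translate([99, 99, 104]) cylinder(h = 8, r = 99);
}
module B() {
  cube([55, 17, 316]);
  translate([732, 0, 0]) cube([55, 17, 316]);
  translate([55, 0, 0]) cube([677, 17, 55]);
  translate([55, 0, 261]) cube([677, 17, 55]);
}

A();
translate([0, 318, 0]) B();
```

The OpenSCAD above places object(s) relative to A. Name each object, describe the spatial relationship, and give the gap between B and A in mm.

A is a spool. B is a picture frame. The picture frame is on the floor beside the spool on its +y side. The gap between the picture frame and the spool is 120 mm.

The picture frame's nearest face is 120 mm from the spool's +y face.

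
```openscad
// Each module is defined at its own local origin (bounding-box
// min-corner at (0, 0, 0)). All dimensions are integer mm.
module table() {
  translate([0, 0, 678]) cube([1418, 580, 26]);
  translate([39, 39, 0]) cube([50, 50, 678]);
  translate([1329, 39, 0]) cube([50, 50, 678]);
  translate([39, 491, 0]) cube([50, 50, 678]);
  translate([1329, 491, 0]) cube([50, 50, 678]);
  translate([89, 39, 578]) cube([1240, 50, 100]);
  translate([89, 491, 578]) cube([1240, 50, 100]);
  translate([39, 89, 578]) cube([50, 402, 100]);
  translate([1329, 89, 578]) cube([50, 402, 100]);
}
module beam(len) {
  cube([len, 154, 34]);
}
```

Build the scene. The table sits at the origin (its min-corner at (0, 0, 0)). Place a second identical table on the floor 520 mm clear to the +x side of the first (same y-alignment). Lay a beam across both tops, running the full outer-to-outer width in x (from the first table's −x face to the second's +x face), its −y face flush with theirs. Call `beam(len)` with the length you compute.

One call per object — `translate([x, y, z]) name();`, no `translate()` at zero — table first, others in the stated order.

table();
translate([1938, 0, 0]) table();
translate([0, 0, 704]) beam(3356);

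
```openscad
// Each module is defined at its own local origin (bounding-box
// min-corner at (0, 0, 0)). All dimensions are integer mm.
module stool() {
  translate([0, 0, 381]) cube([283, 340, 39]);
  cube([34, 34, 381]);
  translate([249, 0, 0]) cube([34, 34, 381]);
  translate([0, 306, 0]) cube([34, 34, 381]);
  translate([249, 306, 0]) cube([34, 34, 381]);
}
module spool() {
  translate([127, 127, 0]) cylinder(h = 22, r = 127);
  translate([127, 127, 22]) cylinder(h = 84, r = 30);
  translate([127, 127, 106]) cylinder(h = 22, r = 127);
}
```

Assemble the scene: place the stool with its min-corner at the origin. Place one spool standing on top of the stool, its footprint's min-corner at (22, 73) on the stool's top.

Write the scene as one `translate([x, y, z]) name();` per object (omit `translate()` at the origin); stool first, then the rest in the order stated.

stool();
translate([22, 73, 420]) spool();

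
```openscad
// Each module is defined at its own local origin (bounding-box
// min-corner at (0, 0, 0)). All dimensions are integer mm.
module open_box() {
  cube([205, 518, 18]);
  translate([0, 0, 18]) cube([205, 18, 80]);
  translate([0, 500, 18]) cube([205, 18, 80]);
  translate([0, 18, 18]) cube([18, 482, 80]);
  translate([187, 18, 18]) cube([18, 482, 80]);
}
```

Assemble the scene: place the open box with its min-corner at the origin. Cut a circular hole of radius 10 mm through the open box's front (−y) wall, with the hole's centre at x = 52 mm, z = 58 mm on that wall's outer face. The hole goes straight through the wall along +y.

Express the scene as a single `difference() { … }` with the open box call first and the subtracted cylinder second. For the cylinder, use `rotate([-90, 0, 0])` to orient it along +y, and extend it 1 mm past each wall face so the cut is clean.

difference() {
  open_box();
  translate([52, -1, 58]) rotate([-90, 0, 0]) cylinder(h = 20, r = 10);
}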